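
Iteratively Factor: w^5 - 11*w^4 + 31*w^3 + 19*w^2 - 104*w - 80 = (w - 5)*(w^4 - 6*w^3 + w^2 + 24*w + 16) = (w - 5)*(w + 1)*(w^3 - 7*w^2 + 8*w + 16) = (w - 5)*(w - 4)*(w + 1)*(w^2 - 3*w - 4) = (w - 5)*(w - 4)^2*(w + 1)*(w + 1)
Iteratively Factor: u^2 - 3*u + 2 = (u - 2)*(u - 1)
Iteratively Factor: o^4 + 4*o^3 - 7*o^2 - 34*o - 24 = (o + 1)*(o^3 + 3*o^2 - 10*o - 24) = (o + 1)*(o + 2)*(o^2 + o - 12) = (o + 1)*(o + 2)*(o + 4)*(o - 3)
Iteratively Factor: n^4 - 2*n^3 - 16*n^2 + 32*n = (n - 4)*(n^3 + 2*n^2 - 8*n) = (n - 4)*(n + 4)*(n^2 - 2*n) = n*(n - 4)*(n + 4)*(n - 2)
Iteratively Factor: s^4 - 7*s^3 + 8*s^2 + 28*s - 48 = (s + 2)*(s^3 - 9*s^2 + 26*s - 24) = (s - 3)*(s + 2)*(s^2 - 6*s + 8) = (s - 4)*(s - 3)*(s + 2)*(s - 2)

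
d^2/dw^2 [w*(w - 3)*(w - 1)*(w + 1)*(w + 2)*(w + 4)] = 30*w^4 + 60*w^3 - 132*w^2 - 162*w + 20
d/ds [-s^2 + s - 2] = 1 - 2*s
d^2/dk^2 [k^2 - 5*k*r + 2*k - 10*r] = 2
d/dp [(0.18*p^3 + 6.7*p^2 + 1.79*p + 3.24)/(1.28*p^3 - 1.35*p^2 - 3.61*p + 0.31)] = (1.11022302462516e-16*p^5 - 8.819*p^4 - 5.882*p^3 - 34.0447*p^2 + 12.902*p + 12.2513)/(1.6384*p^6 - 3.456*p^5 - 7.4191*p^4 + 10.5406*p^3 + 12.1951*p^2 - 2.2382*p + 0.0961)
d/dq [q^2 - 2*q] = 2*q - 2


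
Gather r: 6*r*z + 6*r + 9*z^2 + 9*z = r*(6*z + 6) + 9*z^2 + 9*z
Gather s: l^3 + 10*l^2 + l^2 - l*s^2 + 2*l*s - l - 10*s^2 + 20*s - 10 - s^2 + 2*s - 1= l^3 + 11*l^2 - l + s^2*(-l - 11) + s*(2*l + 22) - 11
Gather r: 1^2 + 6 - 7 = 0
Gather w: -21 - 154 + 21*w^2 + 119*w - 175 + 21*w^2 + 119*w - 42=42*w^2 + 238*w - 392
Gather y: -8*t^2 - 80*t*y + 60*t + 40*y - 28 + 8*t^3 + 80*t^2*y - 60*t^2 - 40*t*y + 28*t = 8*t^3 - 68*t^2 + 88*t + y*(80*t^2 - 120*t + 40) - 28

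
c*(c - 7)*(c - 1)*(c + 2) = c^4 - 6*c^3 - 9*c^2 + 14*c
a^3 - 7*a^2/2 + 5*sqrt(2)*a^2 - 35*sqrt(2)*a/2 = a*(a - 7/2)*(a + 5*sqrt(2))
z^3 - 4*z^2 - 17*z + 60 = (z - 5)*(z - 3)*(z + 4)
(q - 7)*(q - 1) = q^2 - 8*q + 7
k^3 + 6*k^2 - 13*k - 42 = (k - 3)*(k + 2)*(k + 7)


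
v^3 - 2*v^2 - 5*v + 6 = (v - 3)*(v - 1)*(v + 2)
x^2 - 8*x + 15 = (x - 5)*(x - 3)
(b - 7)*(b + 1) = b^2 - 6*b - 7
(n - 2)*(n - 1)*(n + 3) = n^3 - 7*n + 6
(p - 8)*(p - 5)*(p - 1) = p^3 - 14*p^2 + 53*p - 40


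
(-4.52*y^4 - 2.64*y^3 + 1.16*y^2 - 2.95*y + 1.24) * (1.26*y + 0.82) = -5.6952*y^5 - 7.0328*y^4 - 0.7032*y^3 - 2.7658*y^2 - 0.8566*y + 1.0168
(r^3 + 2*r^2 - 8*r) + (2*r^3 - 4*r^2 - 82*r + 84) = 3*r^3 - 2*r^2 - 90*r + 84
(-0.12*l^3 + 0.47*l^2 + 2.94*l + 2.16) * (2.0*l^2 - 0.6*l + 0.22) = -0.24*l^5 + 1.012*l^4 + 5.5716*l^3 + 2.6594*l^2 - 0.6492*l + 0.4752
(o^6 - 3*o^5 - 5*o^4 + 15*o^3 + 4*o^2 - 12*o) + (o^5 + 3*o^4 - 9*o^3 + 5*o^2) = o^6 - 2*o^5 - 2*o^4 + 6*o^3 + 9*o^2 - 12*o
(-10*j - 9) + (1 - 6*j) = -16*j - 8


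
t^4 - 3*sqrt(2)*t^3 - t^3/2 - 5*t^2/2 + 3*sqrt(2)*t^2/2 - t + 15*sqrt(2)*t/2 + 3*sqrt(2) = (t - 2)*(t + 1/2)*(t + 1)*(t - 3*sqrt(2))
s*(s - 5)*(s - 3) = s^3 - 8*s^2 + 15*s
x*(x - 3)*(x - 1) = x^3 - 4*x^2 + 3*x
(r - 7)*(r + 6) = r^2 - r - 42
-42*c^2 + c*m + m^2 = (-6*c + m)*(7*c + m)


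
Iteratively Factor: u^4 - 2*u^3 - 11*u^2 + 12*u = (u)*(u^3 - 2*u^2 - 11*u + 12) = u*(u + 3)*(u^2 - 5*u + 4) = u*(u - 4)*(u + 3)*(u - 1)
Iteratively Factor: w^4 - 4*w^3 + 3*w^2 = (w)*(w^3 - 4*w^2 + 3*w) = w*(w - 1)*(w^2 - 3*w) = w*(w - 3)*(w - 1)*(w)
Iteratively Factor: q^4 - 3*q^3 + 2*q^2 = (q - 1)*(q^3 - 2*q^2) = (q - 2)*(q - 1)*(q^2) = q*(q - 2)*(q - 1)*(q)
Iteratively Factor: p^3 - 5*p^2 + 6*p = (p - 2)*(p^2 - 3*p) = p*(p - 2)*(p - 3)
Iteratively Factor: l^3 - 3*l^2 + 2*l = (l - 1)*(l^2 - 2*l) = l*(l - 1)*(l - 2)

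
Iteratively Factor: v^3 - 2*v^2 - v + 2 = (v - 1)*(v^2 - v - 2) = (v - 2)*(v - 1)*(v + 1)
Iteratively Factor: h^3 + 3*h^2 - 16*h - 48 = (h + 4)*(h^2 - h - 12) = (h + 3)*(h + 4)*(h - 4)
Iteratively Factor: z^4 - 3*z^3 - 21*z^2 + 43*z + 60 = (z - 3)*(z^3 - 21*z - 20) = (z - 3)*(z + 1)*(z^2 - z - 20) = (z - 5)*(z - 3)*(z + 1)*(z + 4)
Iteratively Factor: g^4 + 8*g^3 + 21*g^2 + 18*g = (g + 3)*(g^3 + 5*g^2 + 6*g) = (g + 2)*(g + 3)*(g^2 + 3*g) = (g + 2)*(g + 3)^2*(g)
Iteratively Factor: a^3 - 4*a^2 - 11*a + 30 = (a + 3)*(a^2 - 7*a + 10) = (a - 2)*(a + 3)*(a - 5)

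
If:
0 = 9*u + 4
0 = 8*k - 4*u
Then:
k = -2/9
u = -4/9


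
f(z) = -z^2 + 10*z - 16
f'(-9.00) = 28.00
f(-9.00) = -187.00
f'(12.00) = -14.00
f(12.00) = -40.00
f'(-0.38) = 10.76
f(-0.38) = -19.94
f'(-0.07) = 10.14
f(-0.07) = -16.70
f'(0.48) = 9.04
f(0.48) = -11.43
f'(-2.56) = 15.12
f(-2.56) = -48.15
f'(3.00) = 4.00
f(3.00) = 5.00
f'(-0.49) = 10.98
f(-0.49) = -21.14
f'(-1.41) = 12.82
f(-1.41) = -32.09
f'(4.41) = 1.18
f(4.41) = 8.65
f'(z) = 10 - 2*z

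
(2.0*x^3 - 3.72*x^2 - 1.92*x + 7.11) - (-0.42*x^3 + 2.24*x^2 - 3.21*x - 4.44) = 2.42*x^3 - 5.96*x^2 + 1.29*x + 11.55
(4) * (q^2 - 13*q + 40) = 4*q^2 - 52*q + 160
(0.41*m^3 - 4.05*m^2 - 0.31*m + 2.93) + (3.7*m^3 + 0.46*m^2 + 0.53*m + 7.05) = 4.11*m^3 - 3.59*m^2 + 0.22*m + 9.98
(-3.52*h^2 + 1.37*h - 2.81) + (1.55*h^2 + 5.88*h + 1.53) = -1.97*h^2 + 7.25*h - 1.28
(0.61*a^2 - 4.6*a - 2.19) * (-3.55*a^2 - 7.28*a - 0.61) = -2.1655*a^4 + 11.8892*a^3 + 40.8904*a^2 + 18.7492*a + 1.3359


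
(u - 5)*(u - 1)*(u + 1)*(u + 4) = u^4 - u^3 - 21*u^2 + u + 20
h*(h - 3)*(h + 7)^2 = h^4 + 11*h^3 + 7*h^2 - 147*h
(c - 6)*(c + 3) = c^2 - 3*c - 18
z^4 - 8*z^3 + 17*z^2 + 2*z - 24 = (z - 4)*(z - 3)*(z - 2)*(z + 1)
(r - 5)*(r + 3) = r^2 - 2*r - 15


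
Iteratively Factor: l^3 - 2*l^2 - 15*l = (l)*(l^2 - 2*l - 15) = l*(l - 5)*(l + 3)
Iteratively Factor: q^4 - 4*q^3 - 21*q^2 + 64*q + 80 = (q + 1)*(q^3 - 5*q^2 - 16*q + 80) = (q + 1)*(q + 4)*(q^2 - 9*q + 20) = (q - 5)*(q + 1)*(q + 4)*(q - 4)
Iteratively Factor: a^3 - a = (a + 1)*(a^2 - a) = a*(a + 1)*(a - 1)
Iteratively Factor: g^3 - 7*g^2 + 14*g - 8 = (g - 1)*(g^2 - 6*g + 8) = (g - 2)*(g - 1)*(g - 4)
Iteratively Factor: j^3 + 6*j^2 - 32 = (j + 4)*(j^2 + 2*j - 8) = (j + 4)^2*(j - 2)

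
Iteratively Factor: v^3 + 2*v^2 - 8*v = (v - 2)*(v^2 + 4*v) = (v - 2)*(v + 4)*(v)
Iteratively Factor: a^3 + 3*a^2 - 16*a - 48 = (a + 4)*(a^2 - a - 12) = (a + 3)*(a + 4)*(a - 4)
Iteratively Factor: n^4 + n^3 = (n)*(n^3 + n^2) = n^2*(n^2 + n) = n^2*(n + 1)*(n)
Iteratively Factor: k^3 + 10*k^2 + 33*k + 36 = (k + 3)*(k^2 + 7*k + 12) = (k + 3)^2*(k + 4)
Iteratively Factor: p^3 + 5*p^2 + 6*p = (p + 2)*(p^2 + 3*p) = (p + 2)*(p + 3)*(p)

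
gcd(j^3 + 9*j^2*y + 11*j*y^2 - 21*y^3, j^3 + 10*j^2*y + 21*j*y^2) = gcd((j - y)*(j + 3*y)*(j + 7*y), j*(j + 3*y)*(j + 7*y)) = j^2 + 10*j*y + 21*y^2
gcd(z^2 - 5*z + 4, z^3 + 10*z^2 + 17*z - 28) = z - 1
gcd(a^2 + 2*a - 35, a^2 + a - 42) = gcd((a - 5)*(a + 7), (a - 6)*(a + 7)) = a + 7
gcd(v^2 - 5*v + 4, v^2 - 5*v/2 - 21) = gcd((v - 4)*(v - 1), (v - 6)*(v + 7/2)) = 1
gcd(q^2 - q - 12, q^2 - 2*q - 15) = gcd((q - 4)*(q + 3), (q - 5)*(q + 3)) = q + 3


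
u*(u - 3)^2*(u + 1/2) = u^4 - 11*u^3/2 + 6*u^2 + 9*u/2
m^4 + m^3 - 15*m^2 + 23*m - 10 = (m - 2)*(m - 1)^2*(m + 5)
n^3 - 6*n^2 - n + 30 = (n - 5)*(n - 3)*(n + 2)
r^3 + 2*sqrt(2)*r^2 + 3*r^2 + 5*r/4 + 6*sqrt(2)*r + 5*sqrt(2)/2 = (r + 1/2)*(r + 5/2)*(r + 2*sqrt(2))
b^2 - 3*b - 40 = (b - 8)*(b + 5)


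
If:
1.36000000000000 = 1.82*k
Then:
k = 0.75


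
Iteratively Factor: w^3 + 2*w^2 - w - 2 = (w - 1)*(w^2 + 3*w + 2) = (w - 1)*(w + 2)*(w + 1)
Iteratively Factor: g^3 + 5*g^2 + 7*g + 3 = (g + 1)*(g^2 + 4*g + 3) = (g + 1)^2*(g + 3)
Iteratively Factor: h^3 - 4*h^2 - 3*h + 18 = (h - 3)*(h^2 - h - 6) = (h - 3)^2*(h + 2)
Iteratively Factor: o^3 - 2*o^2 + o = (o - 1)*(o^2 - o) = (o - 1)^2*(o)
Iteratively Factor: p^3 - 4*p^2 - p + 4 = (p + 1)*(p^2 - 5*p + 4) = (p - 1)*(p + 1)*(p - 4)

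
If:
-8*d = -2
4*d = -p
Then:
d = 1/4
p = -1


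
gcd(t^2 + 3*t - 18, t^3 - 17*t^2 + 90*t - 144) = t - 3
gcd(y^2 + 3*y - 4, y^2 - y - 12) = 1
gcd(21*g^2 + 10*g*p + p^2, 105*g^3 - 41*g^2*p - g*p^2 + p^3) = 7*g + p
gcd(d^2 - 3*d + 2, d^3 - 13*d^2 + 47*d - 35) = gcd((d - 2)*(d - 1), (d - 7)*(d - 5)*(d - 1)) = d - 1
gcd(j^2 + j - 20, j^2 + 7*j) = 1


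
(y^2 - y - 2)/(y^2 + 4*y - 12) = (y + 1)/(y + 6)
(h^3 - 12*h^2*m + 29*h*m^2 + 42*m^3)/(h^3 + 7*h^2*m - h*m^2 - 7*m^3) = (h^2 - 13*h*m + 42*m^2)/(h^2 + 6*h*m - 7*m^2)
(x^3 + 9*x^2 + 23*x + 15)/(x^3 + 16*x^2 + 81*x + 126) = (x^2 + 6*x + 5)/(x^2 + 13*x + 42)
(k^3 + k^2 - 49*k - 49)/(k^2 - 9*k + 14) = (k^2 + 8*k + 7)/(k - 2)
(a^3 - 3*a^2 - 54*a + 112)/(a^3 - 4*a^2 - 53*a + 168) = (a - 2)/(a - 3)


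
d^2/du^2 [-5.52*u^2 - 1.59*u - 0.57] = -11.0400000000000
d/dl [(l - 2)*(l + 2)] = 2*l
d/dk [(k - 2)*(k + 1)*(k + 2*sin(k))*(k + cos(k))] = -(k - 2)*(k + 1)*(k + 2*sin(k))*(sin(k) - 1) + (k - 2)*(k + 1)*(k + cos(k))*(2*cos(k) + 1) + (k - 2)*(k + 2*sin(k))*(k + cos(k)) + (k + 1)*(k + 2*sin(k))*(k + cos(k))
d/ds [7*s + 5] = 7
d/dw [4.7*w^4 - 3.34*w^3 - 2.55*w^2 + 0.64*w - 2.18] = 18.8*w^3 - 10.02*w^2 - 5.1*w + 0.64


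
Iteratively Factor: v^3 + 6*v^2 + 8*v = (v + 4)*(v^2 + 2*v) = v*(v + 4)*(v + 2)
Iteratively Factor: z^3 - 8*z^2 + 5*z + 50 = (z - 5)*(z^2 - 3*z - 10) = (z - 5)^2*(z + 2)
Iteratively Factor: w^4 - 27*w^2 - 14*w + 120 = (w - 2)*(w^3 + 2*w^2 - 23*w - 60) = (w - 2)*(w + 4)*(w^2 - 2*w - 15) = (w - 2)*(w + 3)*(w + 4)*(w - 5)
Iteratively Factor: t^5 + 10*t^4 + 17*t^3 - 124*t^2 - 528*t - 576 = (t + 4)*(t^4 + 6*t^3 - 7*t^2 - 96*t - 144) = (t + 3)*(t + 4)*(t^3 + 3*t^2 - 16*t - 48) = (t + 3)*(t + 4)^2*(t^2 - t - 12) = (t + 3)^2*(t + 4)^2*(t - 4)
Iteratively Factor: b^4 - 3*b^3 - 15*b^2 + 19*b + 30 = (b + 3)*(b^3 - 6*b^2 + 3*b + 10) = (b - 2)*(b + 3)*(b^2 - 4*b - 5) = (b - 2)*(b + 1)*(b + 3)*(b - 5)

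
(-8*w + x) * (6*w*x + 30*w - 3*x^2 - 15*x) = -48*w^2*x - 240*w^2 + 30*w*x^2 + 150*w*x - 3*x^3 - 15*x^2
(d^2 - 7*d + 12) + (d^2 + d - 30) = 2*d^2 - 6*d - 18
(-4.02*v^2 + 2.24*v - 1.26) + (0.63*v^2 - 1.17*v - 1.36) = -3.39*v^2 + 1.07*v - 2.62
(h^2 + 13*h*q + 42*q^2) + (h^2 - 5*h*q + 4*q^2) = 2*h^2 + 8*h*q + 46*q^2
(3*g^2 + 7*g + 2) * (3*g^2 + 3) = 9*g^4 + 21*g^3 + 15*g^2 + 21*g + 6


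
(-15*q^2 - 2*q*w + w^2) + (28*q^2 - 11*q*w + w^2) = 13*q^2 - 13*q*w + 2*w^2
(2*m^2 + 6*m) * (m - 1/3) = 2*m^3 + 16*m^2/3 - 2*m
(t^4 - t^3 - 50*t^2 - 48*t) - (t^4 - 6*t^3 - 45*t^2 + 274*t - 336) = 5*t^3 - 5*t^2 - 322*t + 336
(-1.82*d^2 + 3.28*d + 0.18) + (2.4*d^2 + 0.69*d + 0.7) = 0.58*d^2 + 3.97*d + 0.88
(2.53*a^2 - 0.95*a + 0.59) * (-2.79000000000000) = -7.0587*a^2 + 2.6505*a - 1.6461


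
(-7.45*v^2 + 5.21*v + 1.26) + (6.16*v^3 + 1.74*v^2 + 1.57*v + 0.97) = 6.16*v^3 - 5.71*v^2 + 6.78*v + 2.23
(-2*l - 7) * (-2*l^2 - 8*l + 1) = 4*l^3 + 30*l^2 + 54*l - 7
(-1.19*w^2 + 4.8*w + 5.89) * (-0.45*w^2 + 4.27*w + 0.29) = 0.5355*w^4 - 7.2413*w^3 + 17.5004*w^2 + 26.5423*w + 1.7081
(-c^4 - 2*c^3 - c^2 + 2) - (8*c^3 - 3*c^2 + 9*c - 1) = -c^4 - 10*c^3 + 2*c^2 - 9*c + 3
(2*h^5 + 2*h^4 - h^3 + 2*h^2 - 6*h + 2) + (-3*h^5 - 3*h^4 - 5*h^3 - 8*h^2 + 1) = -h^5 - h^4 - 6*h^3 - 6*h^2 - 6*h + 3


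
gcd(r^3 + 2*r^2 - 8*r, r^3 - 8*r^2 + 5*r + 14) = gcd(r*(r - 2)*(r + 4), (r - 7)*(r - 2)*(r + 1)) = r - 2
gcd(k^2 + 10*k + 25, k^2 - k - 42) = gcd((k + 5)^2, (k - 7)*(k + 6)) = 1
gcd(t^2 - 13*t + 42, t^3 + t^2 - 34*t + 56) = 1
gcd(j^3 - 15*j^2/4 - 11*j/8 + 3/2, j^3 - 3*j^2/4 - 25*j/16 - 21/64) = j + 3/4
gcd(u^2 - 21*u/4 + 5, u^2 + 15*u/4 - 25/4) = u - 5/4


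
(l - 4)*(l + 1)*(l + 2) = l^3 - l^2 - 10*l - 8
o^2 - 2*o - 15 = (o - 5)*(o + 3)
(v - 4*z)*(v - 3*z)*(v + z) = v^3 - 6*v^2*z + 5*v*z^2 + 12*z^3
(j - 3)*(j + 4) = j^2 + j - 12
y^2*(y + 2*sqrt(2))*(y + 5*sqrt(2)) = y^4 + 7*sqrt(2)*y^3 + 20*y^2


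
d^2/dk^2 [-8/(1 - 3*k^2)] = 48*(9*k^2 + 1)/(3*k^2 - 1)^3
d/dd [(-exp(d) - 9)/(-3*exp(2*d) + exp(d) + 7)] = (-(exp(d) + 9)*(6*exp(d) - 1) + 3*exp(2*d) - exp(d) - 7)*exp(d)/(-3*exp(2*d) + exp(d) + 7)^2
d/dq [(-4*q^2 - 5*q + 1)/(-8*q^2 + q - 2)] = (-44*q^2 + 32*q + 9)/(64*q^4 - 16*q^3 + 33*q^2 - 4*q + 4)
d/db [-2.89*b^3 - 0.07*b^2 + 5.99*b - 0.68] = -8.67*b^2 - 0.14*b + 5.99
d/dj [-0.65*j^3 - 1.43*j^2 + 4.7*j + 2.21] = -1.95*j^2 - 2.86*j + 4.7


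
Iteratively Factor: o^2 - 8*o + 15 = (o - 3)*(o - 5)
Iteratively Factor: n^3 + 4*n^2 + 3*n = (n)*(n^2 + 4*n + 3) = n*(n + 3)*(n + 1)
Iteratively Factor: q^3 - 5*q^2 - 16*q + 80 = (q + 4)*(q^2 - 9*q + 20) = (q - 4)*(q + 4)*(q - 5)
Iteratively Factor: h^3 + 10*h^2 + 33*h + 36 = (h + 4)*(h^2 + 6*h + 9) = (h + 3)*(h + 4)*(h + 3)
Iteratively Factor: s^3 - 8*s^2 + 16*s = (s - 4)*(s^2 - 4*s) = (s - 4)^2*(s)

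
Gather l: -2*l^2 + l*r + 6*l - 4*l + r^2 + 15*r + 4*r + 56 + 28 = -2*l^2 + l*(r + 2) + r^2 + 19*r + 84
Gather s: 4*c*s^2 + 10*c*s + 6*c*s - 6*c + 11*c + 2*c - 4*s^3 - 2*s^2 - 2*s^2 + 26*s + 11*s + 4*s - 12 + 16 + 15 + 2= 7*c - 4*s^3 + s^2*(4*c - 4) + s*(16*c + 41) + 21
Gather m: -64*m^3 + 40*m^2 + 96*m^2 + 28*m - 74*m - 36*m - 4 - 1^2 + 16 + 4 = -64*m^3 + 136*m^2 - 82*m + 15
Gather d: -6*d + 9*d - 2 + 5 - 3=3*d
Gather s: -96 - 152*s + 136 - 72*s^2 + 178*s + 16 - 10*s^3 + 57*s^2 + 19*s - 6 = -10*s^3 - 15*s^2 + 45*s + 50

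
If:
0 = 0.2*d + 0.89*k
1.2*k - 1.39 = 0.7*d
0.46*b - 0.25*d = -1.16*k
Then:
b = -1.59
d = -1.43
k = 0.32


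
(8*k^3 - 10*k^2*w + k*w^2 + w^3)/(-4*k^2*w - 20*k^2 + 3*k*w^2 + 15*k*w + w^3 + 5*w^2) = (-2*k + w)/(w + 5)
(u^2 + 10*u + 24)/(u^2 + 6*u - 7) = (u^2 + 10*u + 24)/(u^2 + 6*u - 7)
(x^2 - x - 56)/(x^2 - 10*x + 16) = (x + 7)/(x - 2)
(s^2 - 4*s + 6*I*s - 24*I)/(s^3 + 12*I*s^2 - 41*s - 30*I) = (s - 4)/(s^2 + 6*I*s - 5)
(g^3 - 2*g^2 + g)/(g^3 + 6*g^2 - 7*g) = (g - 1)/(g + 7)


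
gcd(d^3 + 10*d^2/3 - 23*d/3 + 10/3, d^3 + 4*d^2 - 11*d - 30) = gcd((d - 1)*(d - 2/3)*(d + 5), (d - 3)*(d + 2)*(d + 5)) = d + 5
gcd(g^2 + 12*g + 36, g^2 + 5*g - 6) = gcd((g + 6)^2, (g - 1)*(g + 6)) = g + 6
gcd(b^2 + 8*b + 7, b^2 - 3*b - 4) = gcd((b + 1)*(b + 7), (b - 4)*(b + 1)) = b + 1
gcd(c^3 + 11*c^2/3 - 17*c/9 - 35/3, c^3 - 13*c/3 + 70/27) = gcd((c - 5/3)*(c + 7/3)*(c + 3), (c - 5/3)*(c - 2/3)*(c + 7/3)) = c^2 + 2*c/3 - 35/9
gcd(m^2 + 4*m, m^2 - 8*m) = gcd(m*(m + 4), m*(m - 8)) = m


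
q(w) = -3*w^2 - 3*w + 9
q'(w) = -6*w - 3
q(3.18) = -30.88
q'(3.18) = -22.08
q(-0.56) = 9.74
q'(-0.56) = 0.36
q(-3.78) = -22.53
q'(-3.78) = 19.68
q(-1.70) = 5.43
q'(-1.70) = 7.20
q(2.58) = -18.71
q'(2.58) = -18.48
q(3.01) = -27.21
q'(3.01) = -21.06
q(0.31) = 7.78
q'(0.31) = -4.86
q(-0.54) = 9.75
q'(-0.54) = 0.24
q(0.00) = 9.00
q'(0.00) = -3.00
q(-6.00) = -81.00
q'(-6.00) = 33.00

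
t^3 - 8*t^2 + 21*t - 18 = (t - 3)^2*(t - 2)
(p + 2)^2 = p^2 + 4*p + 4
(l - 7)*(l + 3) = l^2 - 4*l - 21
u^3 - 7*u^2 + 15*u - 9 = (u - 3)^2*(u - 1)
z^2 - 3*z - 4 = (z - 4)*(z + 1)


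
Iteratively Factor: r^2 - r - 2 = (r + 1)*(r - 2)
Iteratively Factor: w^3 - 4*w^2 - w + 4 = (w - 1)*(w^2 - 3*w - 4) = (w - 4)*(w - 1)*(w + 1)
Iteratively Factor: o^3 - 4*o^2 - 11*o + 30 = (o + 3)*(o^2 - 7*o + 10) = (o - 2)*(o + 3)*(o - 5)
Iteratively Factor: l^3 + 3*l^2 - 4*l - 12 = (l + 3)*(l^2 - 4) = (l - 2)*(l + 3)*(l + 2)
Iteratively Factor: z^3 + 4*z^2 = (z)*(z^2 + 4*z) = z*(z + 4)*(z)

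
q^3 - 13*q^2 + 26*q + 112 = (q - 8)*(q - 7)*(q + 2)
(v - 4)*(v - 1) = v^2 - 5*v + 4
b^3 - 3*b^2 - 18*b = b*(b - 6)*(b + 3)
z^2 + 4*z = z*(z + 4)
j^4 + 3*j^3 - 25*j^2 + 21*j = j*(j - 3)*(j - 1)*(j + 7)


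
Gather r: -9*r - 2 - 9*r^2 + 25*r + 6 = -9*r^2 + 16*r + 4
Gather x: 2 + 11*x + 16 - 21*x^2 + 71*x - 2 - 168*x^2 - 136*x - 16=-189*x^2 - 54*x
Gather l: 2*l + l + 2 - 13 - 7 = 3*l - 18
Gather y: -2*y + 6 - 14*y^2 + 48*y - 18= -14*y^2 + 46*y - 12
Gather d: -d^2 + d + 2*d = -d^2 + 3*d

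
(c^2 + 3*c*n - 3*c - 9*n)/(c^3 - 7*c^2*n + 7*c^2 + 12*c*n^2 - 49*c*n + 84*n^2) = (c^2 + 3*c*n - 3*c - 9*n)/(c^3 - 7*c^2*n + 7*c^2 + 12*c*n^2 - 49*c*n + 84*n^2)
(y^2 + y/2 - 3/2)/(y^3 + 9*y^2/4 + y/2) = 2*(2*y^2 + y - 3)/(y*(4*y^2 + 9*y + 2))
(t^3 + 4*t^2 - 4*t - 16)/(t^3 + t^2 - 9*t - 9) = (t^3 + 4*t^2 - 4*t - 16)/(t^3 + t^2 - 9*t - 9)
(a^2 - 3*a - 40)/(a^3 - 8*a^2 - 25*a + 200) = 1/(a - 5)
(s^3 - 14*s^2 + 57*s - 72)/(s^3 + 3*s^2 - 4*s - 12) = (s^3 - 14*s^2 + 57*s - 72)/(s^3 + 3*s^2 - 4*s - 12)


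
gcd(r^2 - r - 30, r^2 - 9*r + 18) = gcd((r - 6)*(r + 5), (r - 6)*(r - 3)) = r - 6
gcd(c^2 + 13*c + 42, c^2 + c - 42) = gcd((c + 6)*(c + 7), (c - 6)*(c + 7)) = c + 7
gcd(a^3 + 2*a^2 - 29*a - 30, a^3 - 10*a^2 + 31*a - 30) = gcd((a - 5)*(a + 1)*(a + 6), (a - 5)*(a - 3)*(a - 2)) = a - 5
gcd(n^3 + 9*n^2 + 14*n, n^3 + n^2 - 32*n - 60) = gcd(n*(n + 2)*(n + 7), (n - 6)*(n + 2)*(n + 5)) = n + 2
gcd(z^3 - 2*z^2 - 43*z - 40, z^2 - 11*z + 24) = z - 8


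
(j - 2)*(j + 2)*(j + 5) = j^3 + 5*j^2 - 4*j - 20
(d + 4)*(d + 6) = d^2 + 10*d + 24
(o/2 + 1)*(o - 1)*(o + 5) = o^3/2 + 3*o^2 + 3*o/2 - 5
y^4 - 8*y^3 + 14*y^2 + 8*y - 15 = (y - 5)*(y - 3)*(y - 1)*(y + 1)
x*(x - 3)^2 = x^3 - 6*x^2 + 9*x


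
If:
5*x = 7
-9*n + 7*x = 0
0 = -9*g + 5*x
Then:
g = 7/9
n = 49/45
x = 7/5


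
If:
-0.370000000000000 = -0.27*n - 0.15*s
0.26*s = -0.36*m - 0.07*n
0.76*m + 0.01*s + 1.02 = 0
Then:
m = -1.37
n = 0.38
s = 1.79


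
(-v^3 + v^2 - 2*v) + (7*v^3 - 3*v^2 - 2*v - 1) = 6*v^3 - 2*v^2 - 4*v - 1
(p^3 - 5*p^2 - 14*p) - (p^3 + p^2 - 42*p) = -6*p^2 + 28*p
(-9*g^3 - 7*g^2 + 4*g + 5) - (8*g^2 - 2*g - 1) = -9*g^3 - 15*g^2 + 6*g + 6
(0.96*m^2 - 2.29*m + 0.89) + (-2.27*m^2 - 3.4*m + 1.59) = -1.31*m^2 - 5.69*m + 2.48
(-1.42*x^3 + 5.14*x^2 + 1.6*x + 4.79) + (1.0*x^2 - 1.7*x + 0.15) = -1.42*x^3 + 6.14*x^2 - 0.0999999999999999*x + 4.94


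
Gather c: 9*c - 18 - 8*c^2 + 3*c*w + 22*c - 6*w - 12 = -8*c^2 + c*(3*w + 31) - 6*w - 30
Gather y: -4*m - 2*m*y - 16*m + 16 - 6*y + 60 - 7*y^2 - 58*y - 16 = -20*m - 7*y^2 + y*(-2*m - 64) + 60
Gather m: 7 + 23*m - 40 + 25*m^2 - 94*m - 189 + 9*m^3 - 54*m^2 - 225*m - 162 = 9*m^3 - 29*m^2 - 296*m - 384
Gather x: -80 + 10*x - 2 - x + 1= 9*x - 81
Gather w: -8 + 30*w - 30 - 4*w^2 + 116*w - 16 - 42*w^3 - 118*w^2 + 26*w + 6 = -42*w^3 - 122*w^2 + 172*w - 48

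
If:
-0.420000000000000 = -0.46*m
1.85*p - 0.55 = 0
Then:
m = 0.91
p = 0.30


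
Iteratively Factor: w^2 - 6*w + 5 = (w - 5)*(w - 1)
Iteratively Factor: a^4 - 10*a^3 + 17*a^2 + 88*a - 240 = (a - 5)*(a^3 - 5*a^2 - 8*a + 48) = (a - 5)*(a + 3)*(a^2 - 8*a + 16) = (a - 5)*(a - 4)*(a + 3)*(a - 4)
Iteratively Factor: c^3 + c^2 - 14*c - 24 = (c + 3)*(c^2 - 2*c - 8) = (c - 4)*(c + 3)*(c + 2)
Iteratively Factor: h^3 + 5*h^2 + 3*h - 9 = (h + 3)*(h^2 + 2*h - 3) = (h - 1)*(h + 3)*(h + 3)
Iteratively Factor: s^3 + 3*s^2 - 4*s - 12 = (s + 3)*(s^2 - 4) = (s - 2)*(s + 3)*(s + 2)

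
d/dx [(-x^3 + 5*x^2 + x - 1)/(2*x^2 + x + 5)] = 2*(-x^4 - x^3 - 6*x^2 + 27*x + 3)/(4*x^4 + 4*x^3 + 21*x^2 + 10*x + 25)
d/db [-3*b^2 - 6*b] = -6*b - 6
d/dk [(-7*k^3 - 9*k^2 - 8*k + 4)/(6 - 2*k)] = (7*k^3 - 27*k^2 - 27*k - 10)/(k^2 - 6*k + 9)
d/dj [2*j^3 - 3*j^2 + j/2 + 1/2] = 6*j^2 - 6*j + 1/2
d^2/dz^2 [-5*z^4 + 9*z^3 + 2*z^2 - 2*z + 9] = -60*z^2 + 54*z + 4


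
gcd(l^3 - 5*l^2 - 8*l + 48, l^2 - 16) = l - 4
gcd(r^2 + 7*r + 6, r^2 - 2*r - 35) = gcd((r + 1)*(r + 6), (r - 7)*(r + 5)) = 1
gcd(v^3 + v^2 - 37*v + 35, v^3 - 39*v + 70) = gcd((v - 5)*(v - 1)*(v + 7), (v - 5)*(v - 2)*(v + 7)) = v^2 + 2*v - 35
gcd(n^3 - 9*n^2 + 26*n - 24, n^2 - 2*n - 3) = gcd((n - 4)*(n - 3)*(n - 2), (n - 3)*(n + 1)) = n - 3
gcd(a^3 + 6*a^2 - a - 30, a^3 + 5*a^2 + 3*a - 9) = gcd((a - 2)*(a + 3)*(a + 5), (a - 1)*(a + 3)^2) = a + 3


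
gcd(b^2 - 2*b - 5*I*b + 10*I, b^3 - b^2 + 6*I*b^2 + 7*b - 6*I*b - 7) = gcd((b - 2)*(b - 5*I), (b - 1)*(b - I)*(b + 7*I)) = 1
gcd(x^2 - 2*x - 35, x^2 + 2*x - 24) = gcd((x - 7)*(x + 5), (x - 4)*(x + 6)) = 1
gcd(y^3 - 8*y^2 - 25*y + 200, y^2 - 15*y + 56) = y - 8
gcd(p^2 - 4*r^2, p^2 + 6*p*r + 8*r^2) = p + 2*r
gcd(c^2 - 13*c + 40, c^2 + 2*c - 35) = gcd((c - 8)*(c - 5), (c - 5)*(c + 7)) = c - 5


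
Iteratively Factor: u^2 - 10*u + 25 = (u - 5)*(u - 5)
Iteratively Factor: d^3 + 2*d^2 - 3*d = (d + 3)*(d^2 - d) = (d - 1)*(d + 3)*(d)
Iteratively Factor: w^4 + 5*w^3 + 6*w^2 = (w + 2)*(w^3 + 3*w^2) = (w + 2)*(w + 3)*(w^2) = w*(w + 2)*(w + 3)*(w)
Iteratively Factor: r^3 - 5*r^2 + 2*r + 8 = (r - 2)*(r^2 - 3*r - 4) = (r - 4)*(r - 2)*(r + 1)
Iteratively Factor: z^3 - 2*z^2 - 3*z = (z)*(z^2 - 2*z - 3) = z*(z + 1)*(z - 3)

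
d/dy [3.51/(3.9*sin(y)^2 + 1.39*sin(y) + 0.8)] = -(27.378*sin(y) + 4.8789)*cos(y)/(3.9*sin(y)^2 + 1.39*sin(y) + 0.8)^2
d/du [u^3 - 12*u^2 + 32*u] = 3*u^2 - 24*u + 32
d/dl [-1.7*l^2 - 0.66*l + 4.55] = -3.4*l - 0.66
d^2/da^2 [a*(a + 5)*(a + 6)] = 6*a + 22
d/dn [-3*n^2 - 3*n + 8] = -6*n - 3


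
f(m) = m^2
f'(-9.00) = -18.00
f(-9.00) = 81.00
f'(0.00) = 0.00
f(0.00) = 0.00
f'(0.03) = 0.06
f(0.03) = 0.00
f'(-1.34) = -2.68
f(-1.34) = 1.80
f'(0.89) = 1.78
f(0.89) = 0.79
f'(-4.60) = -9.20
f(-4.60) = 21.16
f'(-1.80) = -3.60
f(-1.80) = 3.24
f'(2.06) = 4.12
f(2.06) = 4.24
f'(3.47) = 6.94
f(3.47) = 12.04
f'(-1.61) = -3.22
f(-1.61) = 2.59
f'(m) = 2*m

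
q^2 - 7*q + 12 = (q - 4)*(q - 3)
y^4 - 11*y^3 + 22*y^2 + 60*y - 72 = (y - 6)^2*(y - 1)*(y + 2)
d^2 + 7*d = d*(d + 7)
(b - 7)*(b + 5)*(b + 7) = b^3 + 5*b^2 - 49*b - 245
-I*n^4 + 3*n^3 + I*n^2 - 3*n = n*(n - 1)*(n + 3*I)*(-I*n - I)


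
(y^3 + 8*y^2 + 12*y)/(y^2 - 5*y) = (y^2 + 8*y + 12)/(y - 5)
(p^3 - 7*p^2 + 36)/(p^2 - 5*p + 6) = (p^2 - 4*p - 12)/(p - 2)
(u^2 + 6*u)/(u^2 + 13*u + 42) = u/(u + 7)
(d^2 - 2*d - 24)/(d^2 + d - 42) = (d + 4)/(d + 7)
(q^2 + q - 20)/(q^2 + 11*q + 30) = (q - 4)/(q + 6)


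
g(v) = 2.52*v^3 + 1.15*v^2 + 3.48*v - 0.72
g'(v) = 7.56*v^2 + 2.3*v + 3.48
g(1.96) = 29.49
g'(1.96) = 37.03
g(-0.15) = -1.22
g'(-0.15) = 3.31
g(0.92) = 5.42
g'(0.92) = 11.99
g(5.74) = 533.73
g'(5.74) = 265.77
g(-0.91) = -4.83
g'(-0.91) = 7.65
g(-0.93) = -4.99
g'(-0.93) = 7.88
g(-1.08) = -6.31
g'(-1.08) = 9.81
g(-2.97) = -66.93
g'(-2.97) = 63.34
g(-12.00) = -4231.44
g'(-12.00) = 1064.52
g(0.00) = -0.72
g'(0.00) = 3.48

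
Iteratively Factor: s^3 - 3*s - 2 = (s + 1)*(s^2 - s - 2) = (s + 1)^2*(s - 2)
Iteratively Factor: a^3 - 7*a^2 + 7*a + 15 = (a - 5)*(a^2 - 2*a - 3) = (a - 5)*(a + 1)*(a - 3)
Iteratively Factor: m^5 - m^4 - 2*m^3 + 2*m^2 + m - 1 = (m + 1)*(m^4 - 2*m^3 + 2*m - 1) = (m - 1)*(m + 1)*(m^3 - m^2 - m + 1) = (m - 1)*(m + 1)^2*(m^2 - 2*m + 1) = (m - 1)^2*(m + 1)^2*(m - 1)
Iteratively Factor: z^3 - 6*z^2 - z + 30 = (z - 5)*(z^2 - z - 6) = (z - 5)*(z - 3)*(z + 2)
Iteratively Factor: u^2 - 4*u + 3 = (u - 1)*(u - 3)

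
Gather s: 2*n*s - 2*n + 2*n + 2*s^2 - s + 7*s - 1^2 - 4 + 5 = 2*s^2 + s*(2*n + 6)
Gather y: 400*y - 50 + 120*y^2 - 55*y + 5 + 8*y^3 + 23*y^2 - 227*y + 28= 8*y^3 + 143*y^2 + 118*y - 17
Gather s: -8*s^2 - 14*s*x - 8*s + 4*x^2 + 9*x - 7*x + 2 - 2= -8*s^2 + s*(-14*x - 8) + 4*x^2 + 2*x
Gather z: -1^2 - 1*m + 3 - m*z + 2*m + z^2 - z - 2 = m + z^2 + z*(-m - 1)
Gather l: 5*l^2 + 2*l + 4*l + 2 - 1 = 5*l^2 + 6*l + 1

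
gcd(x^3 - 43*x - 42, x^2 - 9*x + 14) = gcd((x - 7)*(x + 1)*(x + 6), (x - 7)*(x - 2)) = x - 7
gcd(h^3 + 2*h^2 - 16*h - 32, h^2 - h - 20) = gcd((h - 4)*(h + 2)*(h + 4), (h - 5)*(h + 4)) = h + 4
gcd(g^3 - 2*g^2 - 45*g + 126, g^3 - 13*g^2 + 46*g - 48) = g - 3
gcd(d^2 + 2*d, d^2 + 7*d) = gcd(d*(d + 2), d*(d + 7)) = d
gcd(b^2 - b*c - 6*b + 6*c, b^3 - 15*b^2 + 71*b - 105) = 1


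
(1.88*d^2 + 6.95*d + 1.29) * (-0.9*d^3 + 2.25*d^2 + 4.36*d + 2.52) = -1.692*d^5 - 2.025*d^4 + 22.6733*d^3 + 37.9421*d^2 + 23.1384*d + 3.2508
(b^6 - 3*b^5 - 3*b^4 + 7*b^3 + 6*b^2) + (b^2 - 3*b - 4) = b^6 - 3*b^5 - 3*b^4 + 7*b^3 + 7*b^2 - 3*b - 4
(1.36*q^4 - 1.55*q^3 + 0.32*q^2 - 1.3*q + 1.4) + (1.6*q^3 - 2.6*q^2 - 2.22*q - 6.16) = 1.36*q^4 + 0.05*q^3 - 2.28*q^2 - 3.52*q - 4.76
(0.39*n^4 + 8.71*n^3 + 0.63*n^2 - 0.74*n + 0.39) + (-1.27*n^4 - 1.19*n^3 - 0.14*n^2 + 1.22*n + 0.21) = -0.88*n^4 + 7.52*n^3 + 0.49*n^2 + 0.48*n + 0.6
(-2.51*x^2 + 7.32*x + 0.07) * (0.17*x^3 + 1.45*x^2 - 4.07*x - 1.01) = -0.4267*x^5 - 2.3951*x^4 + 20.8416*x^3 - 27.1558*x^2 - 7.6781*x - 0.0707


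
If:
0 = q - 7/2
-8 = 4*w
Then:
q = 7/2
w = -2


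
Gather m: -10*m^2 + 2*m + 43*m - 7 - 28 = -10*m^2 + 45*m - 35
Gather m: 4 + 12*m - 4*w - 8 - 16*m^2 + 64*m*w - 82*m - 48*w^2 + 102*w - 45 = -16*m^2 + m*(64*w - 70) - 48*w^2 + 98*w - 49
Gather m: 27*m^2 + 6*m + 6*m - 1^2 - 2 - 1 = 27*m^2 + 12*m - 4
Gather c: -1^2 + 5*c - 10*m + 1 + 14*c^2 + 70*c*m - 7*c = 14*c^2 + c*(70*m - 2) - 10*m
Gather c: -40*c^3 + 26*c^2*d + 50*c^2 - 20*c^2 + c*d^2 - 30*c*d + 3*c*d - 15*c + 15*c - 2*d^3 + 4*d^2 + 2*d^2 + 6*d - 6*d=-40*c^3 + c^2*(26*d + 30) + c*(d^2 - 27*d) - 2*d^3 + 6*d^2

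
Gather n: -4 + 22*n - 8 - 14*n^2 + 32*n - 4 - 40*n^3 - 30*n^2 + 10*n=-40*n^3 - 44*n^2 + 64*n - 16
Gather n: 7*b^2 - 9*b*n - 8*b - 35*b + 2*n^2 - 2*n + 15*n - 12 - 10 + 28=7*b^2 - 43*b + 2*n^2 + n*(13 - 9*b) + 6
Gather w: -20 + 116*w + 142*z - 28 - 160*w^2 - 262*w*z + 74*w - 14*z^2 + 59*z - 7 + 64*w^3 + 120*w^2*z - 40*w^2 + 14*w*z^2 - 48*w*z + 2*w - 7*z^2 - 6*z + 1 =64*w^3 + w^2*(120*z - 200) + w*(14*z^2 - 310*z + 192) - 21*z^2 + 195*z - 54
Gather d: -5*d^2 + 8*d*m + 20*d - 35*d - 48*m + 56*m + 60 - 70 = -5*d^2 + d*(8*m - 15) + 8*m - 10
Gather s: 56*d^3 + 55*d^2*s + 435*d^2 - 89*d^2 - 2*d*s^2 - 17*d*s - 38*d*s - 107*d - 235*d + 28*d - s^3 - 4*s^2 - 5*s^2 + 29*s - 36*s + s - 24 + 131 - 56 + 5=56*d^3 + 346*d^2 - 314*d - s^3 + s^2*(-2*d - 9) + s*(55*d^2 - 55*d - 6) + 56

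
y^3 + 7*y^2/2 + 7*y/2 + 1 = (y + 1/2)*(y + 1)*(y + 2)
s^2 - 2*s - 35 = (s - 7)*(s + 5)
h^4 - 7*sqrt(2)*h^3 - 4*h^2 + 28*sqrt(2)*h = h*(h - 2)*(h + 2)*(h - 7*sqrt(2))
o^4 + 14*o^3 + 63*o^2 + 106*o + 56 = (o + 1)*(o + 2)*(o + 4)*(o + 7)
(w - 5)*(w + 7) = w^2 + 2*w - 35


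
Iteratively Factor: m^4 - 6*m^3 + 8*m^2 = (m)*(m^3 - 6*m^2 + 8*m) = m^2*(m^2 - 6*m + 8) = m^2*(m - 2)*(m - 4)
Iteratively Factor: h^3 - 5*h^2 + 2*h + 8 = (h + 1)*(h^2 - 6*h + 8) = (h - 4)*(h + 1)*(h - 2)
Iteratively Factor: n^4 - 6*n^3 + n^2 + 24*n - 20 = (n - 5)*(n^3 - n^2 - 4*n + 4) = (n - 5)*(n - 2)*(n^2 + n - 2) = (n - 5)*(n - 2)*(n + 2)*(n - 1)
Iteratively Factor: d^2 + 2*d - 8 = (d - 2)*(d + 4)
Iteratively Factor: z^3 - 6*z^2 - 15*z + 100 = (z - 5)*(z^2 - z - 20) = (z - 5)^2*(z + 4)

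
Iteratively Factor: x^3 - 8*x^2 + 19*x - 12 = (x - 1)*(x^2 - 7*x + 12) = (x - 3)*(x - 1)*(x - 4)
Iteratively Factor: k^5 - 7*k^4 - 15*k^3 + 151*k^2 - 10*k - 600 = (k - 5)*(k^4 - 2*k^3 - 25*k^2 + 26*k + 120) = (k - 5)^2*(k^3 + 3*k^2 - 10*k - 24) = (k - 5)^2*(k + 2)*(k^2 + k - 12) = (k - 5)^2*(k + 2)*(k + 4)*(k - 3)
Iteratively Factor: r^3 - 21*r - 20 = (r + 1)*(r^2 - r - 20) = (r + 1)*(r + 4)*(r - 5)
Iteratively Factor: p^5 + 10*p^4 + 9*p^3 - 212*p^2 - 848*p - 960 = (p + 4)*(p^4 + 6*p^3 - 15*p^2 - 152*p - 240) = (p + 4)^2*(p^3 + 2*p^2 - 23*p - 60) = (p - 5)*(p + 4)^2*(p^2 + 7*p + 12) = (p - 5)*(p + 3)*(p + 4)^2*(p + 4)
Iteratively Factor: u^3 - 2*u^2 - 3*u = (u)*(u^2 - 2*u - 3) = u*(u + 1)*(u - 3)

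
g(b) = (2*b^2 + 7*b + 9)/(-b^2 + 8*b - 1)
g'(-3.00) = 0.07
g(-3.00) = -0.18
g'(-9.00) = 0.07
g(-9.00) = -0.70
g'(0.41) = -15.56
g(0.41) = 5.78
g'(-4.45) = 0.10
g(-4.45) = -0.31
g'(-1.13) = -0.51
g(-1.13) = -0.32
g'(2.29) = 0.51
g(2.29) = 2.94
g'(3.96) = 1.50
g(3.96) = 4.54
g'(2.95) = 0.84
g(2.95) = 3.39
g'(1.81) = 0.21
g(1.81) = 2.77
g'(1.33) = -0.32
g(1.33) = 2.78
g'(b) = (2*b - 8)*(2*b^2 + 7*b + 9)/(-b^2 + 8*b - 1)^2 + (4*b + 7)/(-b^2 + 8*b - 1) = (23*b^2 + 14*b - 79)/(b^4 - 16*b^3 + 66*b^2 - 16*b + 1)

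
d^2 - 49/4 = (d - 7/2)*(d + 7/2)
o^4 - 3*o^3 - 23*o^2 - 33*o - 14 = (o - 7)*(o + 1)^2*(o + 2)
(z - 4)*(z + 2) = z^2 - 2*z - 8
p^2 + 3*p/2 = p*(p + 3/2)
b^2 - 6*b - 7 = (b - 7)*(b + 1)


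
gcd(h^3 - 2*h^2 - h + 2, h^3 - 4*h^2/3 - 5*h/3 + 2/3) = h^2 - h - 2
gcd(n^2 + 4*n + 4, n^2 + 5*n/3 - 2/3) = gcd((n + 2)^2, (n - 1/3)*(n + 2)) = n + 2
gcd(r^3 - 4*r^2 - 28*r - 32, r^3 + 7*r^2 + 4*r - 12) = r + 2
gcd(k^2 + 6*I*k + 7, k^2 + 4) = 1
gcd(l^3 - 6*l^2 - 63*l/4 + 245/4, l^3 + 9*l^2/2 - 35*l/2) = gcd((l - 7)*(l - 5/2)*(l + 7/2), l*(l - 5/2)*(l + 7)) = l - 5/2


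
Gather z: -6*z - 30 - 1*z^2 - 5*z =-z^2 - 11*z - 30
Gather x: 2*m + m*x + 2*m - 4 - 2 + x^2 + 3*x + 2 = 4*m + x^2 + x*(m + 3) - 4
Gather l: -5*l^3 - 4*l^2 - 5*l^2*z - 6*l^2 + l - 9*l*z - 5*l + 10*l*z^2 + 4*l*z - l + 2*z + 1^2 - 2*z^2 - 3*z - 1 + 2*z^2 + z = -5*l^3 + l^2*(-5*z - 10) + l*(10*z^2 - 5*z - 5)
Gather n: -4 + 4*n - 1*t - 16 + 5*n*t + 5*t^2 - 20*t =n*(5*t + 4) + 5*t^2 - 21*t - 20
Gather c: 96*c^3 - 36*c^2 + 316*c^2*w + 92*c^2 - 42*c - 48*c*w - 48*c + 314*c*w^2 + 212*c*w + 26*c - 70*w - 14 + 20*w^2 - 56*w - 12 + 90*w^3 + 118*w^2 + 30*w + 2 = 96*c^3 + c^2*(316*w + 56) + c*(314*w^2 + 164*w - 64) + 90*w^3 + 138*w^2 - 96*w - 24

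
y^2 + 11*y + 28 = (y + 4)*(y + 7)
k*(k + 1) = k^2 + k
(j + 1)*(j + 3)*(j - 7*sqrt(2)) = j^3 - 7*sqrt(2)*j^2 + 4*j^2 - 28*sqrt(2)*j + 3*j - 21*sqrt(2)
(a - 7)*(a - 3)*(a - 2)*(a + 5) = a^4 - 7*a^3 - 19*a^2 + 163*a - 210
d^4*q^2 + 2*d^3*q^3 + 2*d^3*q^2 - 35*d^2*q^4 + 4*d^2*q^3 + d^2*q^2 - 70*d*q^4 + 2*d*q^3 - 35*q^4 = (d - 5*q)*(d + 7*q)*(d*q + q)^2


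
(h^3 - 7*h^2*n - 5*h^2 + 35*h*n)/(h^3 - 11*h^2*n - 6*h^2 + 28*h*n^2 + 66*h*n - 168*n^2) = h*(h - 5)/(h^2 - 4*h*n - 6*h + 24*n)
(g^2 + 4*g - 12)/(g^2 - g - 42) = (g - 2)/(g - 7)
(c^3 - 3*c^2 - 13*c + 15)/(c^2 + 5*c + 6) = (c^2 - 6*c + 5)/(c + 2)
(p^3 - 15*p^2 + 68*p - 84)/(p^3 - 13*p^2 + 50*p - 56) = (p - 6)/(p - 4)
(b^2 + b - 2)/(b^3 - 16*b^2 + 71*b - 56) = (b + 2)/(b^2 - 15*b + 56)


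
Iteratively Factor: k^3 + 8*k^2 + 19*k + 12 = (k + 1)*(k^2 + 7*k + 12) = (k + 1)*(k + 3)*(k + 4)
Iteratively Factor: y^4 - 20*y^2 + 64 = (y + 2)*(y^3 - 2*y^2 - 16*y + 32) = (y - 4)*(y + 2)*(y^2 + 2*y - 8) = (y - 4)*(y + 2)*(y + 4)*(y - 2)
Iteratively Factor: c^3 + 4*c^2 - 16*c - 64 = (c + 4)*(c^2 - 16) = (c - 4)*(c + 4)*(c + 4)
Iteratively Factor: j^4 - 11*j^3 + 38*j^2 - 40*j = (j - 5)*(j^3 - 6*j^2 + 8*j) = j*(j - 5)*(j^2 - 6*j + 8) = j*(j - 5)*(j - 2)*(j - 4)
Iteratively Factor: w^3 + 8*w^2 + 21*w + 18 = (w + 2)*(w^2 + 6*w + 9) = (w + 2)*(w + 3)*(w + 3)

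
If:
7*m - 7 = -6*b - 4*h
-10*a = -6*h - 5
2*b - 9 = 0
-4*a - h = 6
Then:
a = -31/34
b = 9/2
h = -40/17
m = -180/119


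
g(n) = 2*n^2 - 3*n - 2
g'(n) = 4*n - 3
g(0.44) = -2.93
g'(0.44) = -1.24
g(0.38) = -2.85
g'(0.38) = -1.48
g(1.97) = -0.15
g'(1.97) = 4.88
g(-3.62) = 35.07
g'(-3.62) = -17.48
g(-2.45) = 17.36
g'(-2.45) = -12.80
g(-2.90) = 23.52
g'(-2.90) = -14.60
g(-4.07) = 43.34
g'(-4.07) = -19.28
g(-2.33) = 15.85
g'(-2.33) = -12.32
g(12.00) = 250.00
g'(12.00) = 45.00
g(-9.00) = 187.00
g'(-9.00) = -39.00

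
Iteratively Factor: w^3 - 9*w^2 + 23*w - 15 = (w - 5)*(w^2 - 4*w + 3) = (w - 5)*(w - 1)*(w - 3)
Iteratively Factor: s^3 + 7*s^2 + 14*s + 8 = (s + 2)*(s^2 + 5*s + 4) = (s + 1)*(s + 2)*(s + 4)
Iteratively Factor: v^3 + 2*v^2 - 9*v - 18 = (v + 3)*(v^2 - v - 6) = (v + 2)*(v + 3)*(v - 3)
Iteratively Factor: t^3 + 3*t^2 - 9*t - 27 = (t + 3)*(t^2 - 9) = (t - 3)*(t + 3)*(t + 3)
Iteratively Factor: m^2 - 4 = (m + 2)*(m - 2)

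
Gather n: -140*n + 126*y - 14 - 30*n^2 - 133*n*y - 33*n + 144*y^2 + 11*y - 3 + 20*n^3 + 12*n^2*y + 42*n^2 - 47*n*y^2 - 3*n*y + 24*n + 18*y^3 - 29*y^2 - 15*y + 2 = 20*n^3 + n^2*(12*y + 12) + n*(-47*y^2 - 136*y - 149) + 18*y^3 + 115*y^2 + 122*y - 15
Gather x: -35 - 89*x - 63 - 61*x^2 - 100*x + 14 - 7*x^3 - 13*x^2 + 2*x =-7*x^3 - 74*x^2 - 187*x - 84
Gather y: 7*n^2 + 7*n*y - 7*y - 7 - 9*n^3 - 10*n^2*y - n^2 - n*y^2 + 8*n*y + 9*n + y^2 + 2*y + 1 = -9*n^3 + 6*n^2 + 9*n + y^2*(1 - n) + y*(-10*n^2 + 15*n - 5) - 6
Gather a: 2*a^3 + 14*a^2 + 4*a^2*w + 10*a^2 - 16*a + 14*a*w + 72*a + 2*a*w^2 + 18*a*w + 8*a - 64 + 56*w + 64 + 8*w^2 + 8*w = 2*a^3 + a^2*(4*w + 24) + a*(2*w^2 + 32*w + 64) + 8*w^2 + 64*w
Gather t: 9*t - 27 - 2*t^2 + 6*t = -2*t^2 + 15*t - 27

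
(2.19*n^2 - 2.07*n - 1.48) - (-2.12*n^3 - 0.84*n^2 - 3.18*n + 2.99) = 2.12*n^3 + 3.03*n^2 + 1.11*n - 4.47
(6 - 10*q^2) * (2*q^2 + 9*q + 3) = -20*q^4 - 90*q^3 - 18*q^2 + 54*q + 18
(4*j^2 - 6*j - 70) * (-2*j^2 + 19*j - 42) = -8*j^4 + 88*j^3 - 142*j^2 - 1078*j + 2940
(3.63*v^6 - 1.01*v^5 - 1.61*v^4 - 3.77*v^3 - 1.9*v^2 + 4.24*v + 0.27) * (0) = 0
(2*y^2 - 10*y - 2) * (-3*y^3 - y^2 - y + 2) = -6*y^5 + 28*y^4 + 14*y^3 + 16*y^2 - 18*y - 4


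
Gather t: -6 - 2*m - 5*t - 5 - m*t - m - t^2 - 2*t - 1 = -3*m - t^2 + t*(-m - 7) - 12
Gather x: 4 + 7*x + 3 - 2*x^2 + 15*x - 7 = -2*x^2 + 22*x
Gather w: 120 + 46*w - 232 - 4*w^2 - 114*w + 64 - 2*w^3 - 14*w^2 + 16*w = -2*w^3 - 18*w^2 - 52*w - 48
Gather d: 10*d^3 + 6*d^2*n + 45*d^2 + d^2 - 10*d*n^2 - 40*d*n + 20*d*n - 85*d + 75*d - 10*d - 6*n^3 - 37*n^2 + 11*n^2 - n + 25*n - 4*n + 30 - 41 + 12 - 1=10*d^3 + d^2*(6*n + 46) + d*(-10*n^2 - 20*n - 20) - 6*n^3 - 26*n^2 + 20*n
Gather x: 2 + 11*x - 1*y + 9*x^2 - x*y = 9*x^2 + x*(11 - y) - y + 2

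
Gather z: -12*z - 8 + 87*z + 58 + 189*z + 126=264*z + 176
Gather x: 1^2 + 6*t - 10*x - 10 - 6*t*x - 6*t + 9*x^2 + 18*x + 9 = 9*x^2 + x*(8 - 6*t)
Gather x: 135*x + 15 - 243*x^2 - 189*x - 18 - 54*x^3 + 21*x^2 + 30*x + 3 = -54*x^3 - 222*x^2 - 24*x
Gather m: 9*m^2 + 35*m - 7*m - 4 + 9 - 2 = 9*m^2 + 28*m + 3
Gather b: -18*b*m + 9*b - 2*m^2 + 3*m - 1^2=b*(9 - 18*m) - 2*m^2 + 3*m - 1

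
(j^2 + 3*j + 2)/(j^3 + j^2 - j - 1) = (j + 2)/(j^2 - 1)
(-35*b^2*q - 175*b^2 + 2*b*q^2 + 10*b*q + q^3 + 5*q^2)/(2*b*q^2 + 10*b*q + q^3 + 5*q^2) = (-35*b^2 + 2*b*q + q^2)/(q*(2*b + q))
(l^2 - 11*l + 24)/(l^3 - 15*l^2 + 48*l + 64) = (l - 3)/(l^2 - 7*l - 8)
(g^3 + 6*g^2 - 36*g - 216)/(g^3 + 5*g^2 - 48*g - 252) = (g - 6)/(g - 7)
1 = 1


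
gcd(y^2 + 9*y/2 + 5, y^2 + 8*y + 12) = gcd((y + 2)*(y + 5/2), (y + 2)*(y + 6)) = y + 2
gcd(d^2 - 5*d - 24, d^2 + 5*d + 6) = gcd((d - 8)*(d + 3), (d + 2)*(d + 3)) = d + 3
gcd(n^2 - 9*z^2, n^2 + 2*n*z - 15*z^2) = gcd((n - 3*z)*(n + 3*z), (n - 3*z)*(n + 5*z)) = -n + 3*z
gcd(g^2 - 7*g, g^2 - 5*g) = g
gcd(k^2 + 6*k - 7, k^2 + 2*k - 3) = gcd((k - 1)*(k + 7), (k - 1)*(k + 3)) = k - 1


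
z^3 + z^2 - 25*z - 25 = (z - 5)*(z + 1)*(z + 5)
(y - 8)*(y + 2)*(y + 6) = y^3 - 52*y - 96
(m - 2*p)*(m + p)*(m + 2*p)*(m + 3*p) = m^4 + 4*m^3*p - m^2*p^2 - 16*m*p^3 - 12*p^4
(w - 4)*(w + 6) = w^2 + 2*w - 24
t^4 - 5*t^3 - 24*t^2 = t^2*(t - 8)*(t + 3)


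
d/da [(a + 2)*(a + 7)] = 2*a + 9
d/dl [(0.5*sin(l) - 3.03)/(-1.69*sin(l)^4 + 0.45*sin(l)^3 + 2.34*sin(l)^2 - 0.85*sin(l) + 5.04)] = (2.535*sin(l)^4 - 20.9328*sin(l)^3 + 2.9205*sin(l)^2 + 14.1804*sin(l) - 0.0554999999999999)*cos(l)/(2.8561*sin(l)^8 - 1.521*sin(l)^7 - 7.7067*sin(l)^6 + 4.979*sin(l)^5 - 12.3246*sin(l)^4 + 0.558000000000001*sin(l)^3 + 24.3097*sin(l)^2 - 8.568*sin(l) + 25.4016)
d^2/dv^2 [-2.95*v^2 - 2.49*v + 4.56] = -5.90000000000000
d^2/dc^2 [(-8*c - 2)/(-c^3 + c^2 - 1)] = 4*(c^2*(3*c - 2)^2*(4*c + 1) + (-12*c^2 + 8*c - (3*c - 1)*(4*c + 1))*(c^3 - c^2 + 1))/(c^3 - c^2 + 1)^3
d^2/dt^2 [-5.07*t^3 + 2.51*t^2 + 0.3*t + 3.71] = 5.02 - 30.42*t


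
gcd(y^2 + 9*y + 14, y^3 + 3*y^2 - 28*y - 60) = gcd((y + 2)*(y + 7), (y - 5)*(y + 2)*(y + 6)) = y + 2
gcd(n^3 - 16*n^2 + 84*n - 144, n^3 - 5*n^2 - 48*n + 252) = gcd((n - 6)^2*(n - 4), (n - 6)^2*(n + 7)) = n^2 - 12*n + 36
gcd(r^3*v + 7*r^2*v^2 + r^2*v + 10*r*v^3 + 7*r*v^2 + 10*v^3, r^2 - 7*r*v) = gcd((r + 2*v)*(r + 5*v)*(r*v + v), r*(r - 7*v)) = 1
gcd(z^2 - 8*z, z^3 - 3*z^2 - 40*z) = z^2 - 8*z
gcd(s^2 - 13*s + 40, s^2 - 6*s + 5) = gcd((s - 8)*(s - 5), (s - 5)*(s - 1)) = s - 5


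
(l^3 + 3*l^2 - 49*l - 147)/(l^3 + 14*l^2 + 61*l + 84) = (l - 7)/(l + 4)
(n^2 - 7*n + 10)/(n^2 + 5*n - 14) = (n - 5)/(n + 7)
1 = 1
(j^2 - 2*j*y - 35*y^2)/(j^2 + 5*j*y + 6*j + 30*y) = (j - 7*y)/(j + 6)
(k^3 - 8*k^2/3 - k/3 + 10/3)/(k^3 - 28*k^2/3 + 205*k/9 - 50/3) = 3*(k^2 - k - 2)/(3*k^2 - 23*k + 30)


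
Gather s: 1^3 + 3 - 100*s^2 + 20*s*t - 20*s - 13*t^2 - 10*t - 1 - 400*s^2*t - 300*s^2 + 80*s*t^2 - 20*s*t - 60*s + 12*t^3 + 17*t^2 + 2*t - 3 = s^2*(-400*t - 400) + s*(80*t^2 - 80) + 12*t^3 + 4*t^2 - 8*t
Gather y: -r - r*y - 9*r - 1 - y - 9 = -10*r + y*(-r - 1) - 10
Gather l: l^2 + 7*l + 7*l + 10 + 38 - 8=l^2 + 14*l + 40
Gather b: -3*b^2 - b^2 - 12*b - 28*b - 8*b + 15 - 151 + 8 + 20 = -4*b^2 - 48*b - 108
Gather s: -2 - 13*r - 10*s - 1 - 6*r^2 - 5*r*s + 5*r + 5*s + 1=-6*r^2 - 8*r + s*(-5*r - 5) - 2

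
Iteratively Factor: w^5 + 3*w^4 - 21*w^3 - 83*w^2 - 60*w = (w + 4)*(w^4 - w^3 - 17*w^2 - 15*w) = (w - 5)*(w + 4)*(w^3 + 4*w^2 + 3*w) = (w - 5)*(w + 1)*(w + 4)*(w^2 + 3*w) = w*(w - 5)*(w + 1)*(w + 4)*(w + 3)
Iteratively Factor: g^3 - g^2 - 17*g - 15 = (g - 5)*(g^2 + 4*g + 3) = (g - 5)*(g + 3)*(g + 1)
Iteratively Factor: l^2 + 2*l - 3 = (l - 1)*(l + 3)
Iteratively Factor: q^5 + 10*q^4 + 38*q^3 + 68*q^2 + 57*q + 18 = (q + 3)*(q^4 + 7*q^3 + 17*q^2 + 17*q + 6) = (q + 1)*(q + 3)*(q^3 + 6*q^2 + 11*q + 6) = (q + 1)*(q + 2)*(q + 3)*(q^2 + 4*q + 3) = (q + 1)*(q + 2)*(q + 3)^2*(q + 1)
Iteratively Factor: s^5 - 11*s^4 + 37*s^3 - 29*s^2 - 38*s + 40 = (s - 5)*(s^4 - 6*s^3 + 7*s^2 + 6*s - 8) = (s - 5)*(s - 2)*(s^3 - 4*s^2 - s + 4) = (s - 5)*(s - 4)*(s - 2)*(s^2 - 1) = (s - 5)*(s - 4)*(s - 2)*(s + 1)*(s - 1)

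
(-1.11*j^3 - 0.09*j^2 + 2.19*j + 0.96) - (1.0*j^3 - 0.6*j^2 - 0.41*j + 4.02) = -2.11*j^3 + 0.51*j^2 + 2.6*j - 3.06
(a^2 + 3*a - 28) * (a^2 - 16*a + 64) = a^4 - 13*a^3 - 12*a^2 + 640*a - 1792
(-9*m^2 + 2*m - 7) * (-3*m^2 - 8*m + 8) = 27*m^4 + 66*m^3 - 67*m^2 + 72*m - 56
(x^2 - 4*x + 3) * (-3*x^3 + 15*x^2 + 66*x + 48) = -3*x^5 + 27*x^4 - 3*x^3 - 171*x^2 + 6*x + 144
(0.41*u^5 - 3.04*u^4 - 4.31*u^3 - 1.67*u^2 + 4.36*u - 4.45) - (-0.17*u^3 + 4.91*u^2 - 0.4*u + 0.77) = 0.41*u^5 - 3.04*u^4 - 4.14*u^3 - 6.58*u^2 + 4.76*u - 5.22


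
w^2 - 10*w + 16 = (w - 8)*(w - 2)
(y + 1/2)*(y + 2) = y^2 + 5*y/2 + 1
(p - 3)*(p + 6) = p^2 + 3*p - 18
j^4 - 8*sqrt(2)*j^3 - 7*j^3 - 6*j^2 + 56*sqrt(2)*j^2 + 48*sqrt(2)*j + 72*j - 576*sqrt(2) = (j - 6)*(j - 4)*(j + 3)*(j - 8*sqrt(2))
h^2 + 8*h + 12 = (h + 2)*(h + 6)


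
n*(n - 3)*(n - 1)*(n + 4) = n^4 - 13*n^2 + 12*n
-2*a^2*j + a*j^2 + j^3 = j*(-a + j)*(2*a + j)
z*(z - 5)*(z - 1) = z^3 - 6*z^2 + 5*z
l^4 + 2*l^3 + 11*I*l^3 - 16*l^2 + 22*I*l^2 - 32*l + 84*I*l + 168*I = (l + 2)*(l - 2*I)*(l + 6*I)*(l + 7*I)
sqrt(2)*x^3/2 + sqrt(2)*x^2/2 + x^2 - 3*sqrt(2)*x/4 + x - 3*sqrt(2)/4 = (x - sqrt(2)/2)*(x + 3*sqrt(2)/2)*(sqrt(2)*x/2 + sqrt(2)/2)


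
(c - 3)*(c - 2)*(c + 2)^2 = c^4 - c^3 - 10*c^2 + 4*c + 24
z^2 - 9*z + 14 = (z - 7)*(z - 2)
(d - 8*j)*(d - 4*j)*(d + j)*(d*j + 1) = d^4*j - 11*d^3*j^2 + d^3 + 20*d^2*j^3 - 11*d^2*j + 32*d*j^4 + 20*d*j^2 + 32*j^3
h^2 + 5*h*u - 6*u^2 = (h - u)*(h + 6*u)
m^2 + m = m*(m + 1)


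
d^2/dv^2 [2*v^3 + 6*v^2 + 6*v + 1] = 12*v + 12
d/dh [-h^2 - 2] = -2*h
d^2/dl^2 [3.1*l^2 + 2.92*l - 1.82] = 6.20000000000000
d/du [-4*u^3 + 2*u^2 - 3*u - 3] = -12*u^2 + 4*u - 3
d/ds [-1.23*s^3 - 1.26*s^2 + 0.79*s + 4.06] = -3.69*s^2 - 2.52*s + 0.79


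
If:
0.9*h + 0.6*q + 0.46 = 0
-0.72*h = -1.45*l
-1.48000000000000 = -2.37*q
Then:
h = -0.93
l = -0.46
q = 0.62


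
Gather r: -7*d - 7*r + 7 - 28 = -7*d - 7*r - 21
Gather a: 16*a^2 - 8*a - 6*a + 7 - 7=16*a^2 - 14*a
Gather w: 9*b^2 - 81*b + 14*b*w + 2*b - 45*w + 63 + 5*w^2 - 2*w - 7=9*b^2 - 79*b + 5*w^2 + w*(14*b - 47) + 56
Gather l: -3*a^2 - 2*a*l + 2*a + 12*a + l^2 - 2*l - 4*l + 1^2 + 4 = -3*a^2 + 14*a + l^2 + l*(-2*a - 6) + 5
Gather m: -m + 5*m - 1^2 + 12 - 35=4*m - 24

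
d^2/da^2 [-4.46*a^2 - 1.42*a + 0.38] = -8.92000000000000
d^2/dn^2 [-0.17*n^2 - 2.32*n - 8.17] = -0.340000000000000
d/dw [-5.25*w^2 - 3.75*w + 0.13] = -10.5*w - 3.75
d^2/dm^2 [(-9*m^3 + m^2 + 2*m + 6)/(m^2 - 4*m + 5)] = 2*(-93*m^3 + 543*m^2 - 777*m + 131)/(m^6 - 12*m^5 + 63*m^4 - 184*m^3 + 315*m^2 - 300*m + 125)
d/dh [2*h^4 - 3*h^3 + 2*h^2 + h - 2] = 8*h^3 - 9*h^2 + 4*h + 1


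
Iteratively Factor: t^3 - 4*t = (t)*(t^2 - 4) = t*(t + 2)*(t - 2)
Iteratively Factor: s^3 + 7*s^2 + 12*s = (s + 4)*(s^2 + 3*s) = s*(s + 4)*(s + 3)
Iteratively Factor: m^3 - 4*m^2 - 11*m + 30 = (m - 5)*(m^2 + m - 6) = (m - 5)*(m - 2)*(m + 3)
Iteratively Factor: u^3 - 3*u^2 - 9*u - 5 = (u - 5)*(u^2 + 2*u + 1) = (u - 5)*(u + 1)*(u + 1)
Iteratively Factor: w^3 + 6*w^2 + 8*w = (w + 4)*(w^2 + 2*w) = w*(w + 4)*(w + 2)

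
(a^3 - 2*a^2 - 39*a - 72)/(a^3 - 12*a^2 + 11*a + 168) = (a + 3)/(a - 7)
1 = 1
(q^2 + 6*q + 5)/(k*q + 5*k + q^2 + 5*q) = (q + 1)/(k + q)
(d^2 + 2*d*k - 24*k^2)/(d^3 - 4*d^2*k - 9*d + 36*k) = (d + 6*k)/(d^2 - 9)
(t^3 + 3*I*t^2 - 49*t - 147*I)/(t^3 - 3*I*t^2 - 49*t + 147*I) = (t + 3*I)/(t - 3*I)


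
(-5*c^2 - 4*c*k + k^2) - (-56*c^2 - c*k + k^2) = 51*c^2 - 3*c*k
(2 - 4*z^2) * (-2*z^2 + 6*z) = 8*z^4 - 24*z^3 - 4*z^2 + 12*z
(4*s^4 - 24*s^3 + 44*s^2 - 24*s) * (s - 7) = 4*s^5 - 52*s^4 + 212*s^3 - 332*s^2 + 168*s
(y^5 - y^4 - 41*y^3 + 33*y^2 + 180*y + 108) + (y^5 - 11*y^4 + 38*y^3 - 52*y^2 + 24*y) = 2*y^5 - 12*y^4 - 3*y^3 - 19*y^2 + 204*y + 108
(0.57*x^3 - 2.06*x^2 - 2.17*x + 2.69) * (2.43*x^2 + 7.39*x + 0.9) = 1.3851*x^5 - 0.793500000000002*x^4 - 19.9835*x^3 - 11.3536*x^2 + 17.9261*x + 2.421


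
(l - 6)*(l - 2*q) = l^2 - 2*l*q - 6*l + 12*q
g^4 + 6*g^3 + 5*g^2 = g^2*(g + 1)*(g + 5)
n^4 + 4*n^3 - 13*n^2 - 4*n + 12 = (n - 2)*(n - 1)*(n + 1)*(n + 6)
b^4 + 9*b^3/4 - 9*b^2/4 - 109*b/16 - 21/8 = (b - 7/4)*(b + 1/2)*(b + 3/2)*(b + 2)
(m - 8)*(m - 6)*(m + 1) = m^3 - 13*m^2 + 34*m + 48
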